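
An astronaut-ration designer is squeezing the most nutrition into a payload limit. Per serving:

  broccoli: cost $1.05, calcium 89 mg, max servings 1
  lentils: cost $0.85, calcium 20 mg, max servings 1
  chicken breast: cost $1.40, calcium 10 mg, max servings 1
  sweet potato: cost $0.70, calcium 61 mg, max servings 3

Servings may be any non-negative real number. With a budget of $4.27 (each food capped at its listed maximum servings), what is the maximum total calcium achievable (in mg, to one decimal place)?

293.9 mg

Calcium per dollar: sweet potato 87.14, broccoli 84.76, lentils 23.53, chicken breast 7.143.
Take 3 servings of sweet potato: spends $2.10, +183.0 mg calcium (running total 183.0 mg).
Take 1 serving of broccoli: spends $1.05, +89.0 mg calcium (running total 272.0 mg).
Take 1 serving of lentils: spends $0.85, +20.0 mg calcium (running total 292.0 mg).
Take 0.1929 servings of chicken breast: spends $0.27, +1.9 mg calcium (running total 293.9 mg).
Greedy by best ratio exhausts the cost allowance optimally: 293.9 mg.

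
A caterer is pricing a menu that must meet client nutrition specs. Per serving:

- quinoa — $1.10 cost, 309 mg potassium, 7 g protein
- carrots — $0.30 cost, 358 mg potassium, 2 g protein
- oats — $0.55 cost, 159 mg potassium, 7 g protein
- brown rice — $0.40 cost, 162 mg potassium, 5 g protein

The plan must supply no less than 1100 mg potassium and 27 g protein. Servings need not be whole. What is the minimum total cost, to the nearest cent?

$2.27

With two linear requirements the optimum uses one or two foods; enumerate the corners.
quinoa only: max(1100/309, 27/7) = 3.857 servings → $4.24.
carrots only: max(1100/358, 27/2) = 13.5 servings → $4.05.
oats only: max(1100/159, 27/7) = 6.918 servings → $3.81.
brown rice only: max(1100/162, 27/5) = 6.79 servings → $2.72.
quinoa + carrots: intersection lies outside the first quadrant.
quinoa + oats with both tight: 3.245 servings and 0.6124 servings → $3.91.
quinoa + brown rice with both tight: 2.74 servings and 1.564 servings → $3.64.
carrots + oats with both tight: 1.557 servings and 3.412 servings → $2.34.
carrots + brown rice with both tight: 0.7681 servings and 5.093 servings → $2.27.
oats + brown rice with both targets exact would need a negative amount; discard.
The minimum over all feasible corners is $2.27.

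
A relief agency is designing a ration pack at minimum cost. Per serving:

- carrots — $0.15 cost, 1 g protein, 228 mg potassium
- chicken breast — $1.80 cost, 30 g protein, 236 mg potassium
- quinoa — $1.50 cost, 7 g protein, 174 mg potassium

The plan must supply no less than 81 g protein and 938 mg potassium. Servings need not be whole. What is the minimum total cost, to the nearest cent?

$4.98

With two linear requirements the optimum uses one or two foods; enumerate the corners.
carrots only: max(81/1, 938/228) = 81 servings → $12.15.
chicken breast only: max(81/30, 938/236) = 3.975 servings → $7.15.
quinoa only: max(81/7, 938/174) = 11.57 servings → $17.36.
carrots + chicken breast with both tight: 1.366 servings and 2.654 servings → $4.98.
carrots + quinoa: the both-tight solution has a negative serving — not a feasible corner.
chicken breast + quinoa with both tight: 2.11 servings and 2.529 servings → $7.59.
Cheapest feasible corner: $4.98.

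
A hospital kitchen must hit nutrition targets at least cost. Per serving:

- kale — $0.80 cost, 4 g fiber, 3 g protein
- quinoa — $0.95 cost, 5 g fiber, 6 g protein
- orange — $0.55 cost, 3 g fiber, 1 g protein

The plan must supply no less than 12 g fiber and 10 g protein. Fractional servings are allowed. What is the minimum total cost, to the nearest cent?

For a min-cost LP with two ≥-constraints, a basic feasible solution has at most two positive variables.
kale only: max(12/4, 10/3) = 3.333 servings → $2.67.
quinoa only: max(12/5, 10/6) = 2.4 servings → $2.28.
orange only: max(12/3, 10/1) = 10 servings → $5.50.
kale + quinoa with both tight: 2.444 servings and 0.4444 servings → $2.38.
kale + orange with both targets exact would need a negative amount; discard.
quinoa + orange with both tight: 1.385 servings and 1.692 servings → $2.25.
Cheapest feasible corner: $2.25.

$2.25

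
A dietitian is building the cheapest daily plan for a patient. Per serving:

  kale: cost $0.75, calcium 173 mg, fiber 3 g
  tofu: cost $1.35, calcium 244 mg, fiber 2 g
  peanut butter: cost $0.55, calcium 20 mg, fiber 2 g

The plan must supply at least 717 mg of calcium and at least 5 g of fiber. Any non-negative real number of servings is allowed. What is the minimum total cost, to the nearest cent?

Compare the cost at each extreme point of the feasible region.
kale only: max(717/173, 5/3) = 4.145 servings → $3.11.
tofu only: max(717/244, 5/2) = 2.939 servings → $3.97.
peanut butter only: max(717/20, 5/2) = 35.85 servings → $19.72.
kale + tofu: intersection lies outside the first quadrant.
kale + peanut butter: intersection lies outside the first quadrant.
tofu + peanut butter with both targets exact would need a negative amount; discard.
The minimum over all feasible corners is $3.11.

$3.11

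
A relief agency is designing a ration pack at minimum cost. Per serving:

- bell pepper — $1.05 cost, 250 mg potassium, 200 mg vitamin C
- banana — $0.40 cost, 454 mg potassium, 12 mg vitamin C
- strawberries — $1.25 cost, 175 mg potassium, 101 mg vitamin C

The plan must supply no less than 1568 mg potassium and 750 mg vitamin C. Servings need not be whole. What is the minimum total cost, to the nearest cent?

$4.42

An LP optimum is at a vertex; with two nutrient constraints at most two foods are used. Check each candidate.
bell pepper only: max(1568/250, 750/200) = 6.272 servings → $6.59.
banana only: max(1568/454, 750/12) = 62.5 servings → $25.00.
strawberries only: max(1568/175, 750/101) = 8.96 servings → $11.20.
bell pepper + banana with both tight: 3.664 servings and 1.436 servings → $4.42.
bell pepper + strawberries with both targets exact would need a negative amount; discard.
banana + strawberries with both tight: 0.6198 servings and 7.352 servings → $9.44.
Cheapest feasible corner: $4.42.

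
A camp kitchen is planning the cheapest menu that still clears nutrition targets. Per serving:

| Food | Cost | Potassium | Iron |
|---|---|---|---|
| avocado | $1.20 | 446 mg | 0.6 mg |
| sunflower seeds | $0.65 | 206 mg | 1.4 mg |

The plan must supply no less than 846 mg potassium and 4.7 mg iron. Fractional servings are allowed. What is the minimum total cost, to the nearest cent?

$2.58

Compare the cost at each extreme point of the feasible region.
avocado only: max(846/446, 4.7/0.6) = 7.833 servings → $9.40.
sunflower seeds only: max(846/206, 4.7/1.4) = 4.107 servings → $2.67.
avocado + sunflower seeds with both tight: 0.4317 servings and 3.172 servings → $2.58.
Cheapest feasible corner: $2.58.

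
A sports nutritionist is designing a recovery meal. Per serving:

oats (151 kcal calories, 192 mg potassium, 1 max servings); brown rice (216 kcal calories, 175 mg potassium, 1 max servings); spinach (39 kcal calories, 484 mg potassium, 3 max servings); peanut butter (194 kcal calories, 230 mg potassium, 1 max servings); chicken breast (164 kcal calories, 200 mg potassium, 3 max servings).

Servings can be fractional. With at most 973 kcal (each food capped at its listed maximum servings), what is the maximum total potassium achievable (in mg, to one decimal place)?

2489.4 mg

Potassium per kcal: spinach 12.41, oats 1.272, chicken breast 1.22, peanut butter 1.186, brown rice 0.8102.
Take 3 servings of spinach: uses 117 kcal, +1452.0 mg potassium (running total 1452.0 mg).
Take 1 serving of oats: uses 151 kcal, +192.0 mg potassium (running total 1644.0 mg).
Take 3 servings of chicken breast: uses 492 kcal, +600.0 mg potassium (running total 2244.0 mg).
Take 1 serving of peanut butter: uses 194 kcal, +230.0 mg potassium (running total 2474.0 mg).
Take 0.08796 servings of brown rice: uses 19 kcal, +15.4 mg potassium (running total 2489.4 mg).
Greedy by best ratio exhausts the calories allowance optimally: 2489.4 mg.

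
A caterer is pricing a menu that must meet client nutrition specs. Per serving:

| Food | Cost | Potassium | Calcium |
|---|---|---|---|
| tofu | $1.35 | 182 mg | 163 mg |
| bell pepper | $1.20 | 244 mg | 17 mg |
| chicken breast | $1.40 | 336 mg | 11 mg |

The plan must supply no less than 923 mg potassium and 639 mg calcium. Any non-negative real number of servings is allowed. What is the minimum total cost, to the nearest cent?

$6.14

For a min-cost LP with two ≥-constraints, a basic feasible solution has at most two positive variables.
tofu only: max(923/182, 639/163) = 5.071 servings → $6.85.
bell pepper only: max(923/244, 639/17) = 37.59 servings → $45.11.
chicken breast only: max(923/336, 639/11) = 58.09 servings → $81.33.
tofu + bell pepper with both tight: 3.823 servings and 0.9311 servings → $6.28.
tofu + chicken breast with both tight: 3.877 servings and 0.6472 servings → $6.14.
bell pepper + chicken breast: intersection lies outside the first quadrant.
So the least-cost plan costs $6.14.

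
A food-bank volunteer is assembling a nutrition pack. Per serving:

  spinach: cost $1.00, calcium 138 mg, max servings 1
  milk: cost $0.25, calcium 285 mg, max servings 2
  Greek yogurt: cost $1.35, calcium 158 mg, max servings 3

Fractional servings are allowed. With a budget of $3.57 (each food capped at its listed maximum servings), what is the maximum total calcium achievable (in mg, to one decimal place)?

Calcium per dollar: milk 1140, spinach 138, Greek yogurt 117.
Take 2 servings of milk: spends $0.50, +570.0 mg calcium (running total 570.0 mg).
Take 1 serving of spinach: spends $1.00, +138.0 mg calcium (running total 708.0 mg).
Take 1.533 servings of Greek yogurt: spends $2.07, +242.3 mg calcium (running total 950.3 mg).
Filling greedily by calcium-per-dollar is optimal for one linear limit, giving 950.3 mg.

950.3 mg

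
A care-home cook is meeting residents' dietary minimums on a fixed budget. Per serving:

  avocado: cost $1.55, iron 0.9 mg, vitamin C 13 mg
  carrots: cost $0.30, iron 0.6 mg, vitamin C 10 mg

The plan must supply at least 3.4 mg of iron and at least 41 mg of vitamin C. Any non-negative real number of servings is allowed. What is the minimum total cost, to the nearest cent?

avocado only: max(3.4/0.9, 41/13) = 3.778 servings → $5.86.
carrots only: max(3.4/0.6, 41/10) = 5.667 servings → $1.70.
avocado + carrots with both targets exact would need a negative amount; discard.
So the least-cost plan costs $1.70.

$1.70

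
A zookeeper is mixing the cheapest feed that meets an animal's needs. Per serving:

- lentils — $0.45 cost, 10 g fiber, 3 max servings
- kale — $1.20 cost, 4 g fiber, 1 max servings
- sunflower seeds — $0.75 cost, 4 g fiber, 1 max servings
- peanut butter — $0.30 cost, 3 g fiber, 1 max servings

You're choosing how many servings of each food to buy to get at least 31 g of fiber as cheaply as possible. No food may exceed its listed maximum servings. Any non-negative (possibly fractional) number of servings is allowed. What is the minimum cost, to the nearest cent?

$1.45

Cost per g of fiber: lentils $0.0450, peanut butter $0.1000, sunflower seeds $0.1875, kale $0.3000.
Take 3 servings of lentils: +30.0 g fiber for $1.35 (total $1.35, still need 1.0 g).
Take 0.3333 servings of peanut butter: +1.0 g fiber for $0.10 (total $1.45, still need 0.0 g).
Greedy by cheapest-per-g is optimal for a single linear constraint, so the minimum cost is $1.45.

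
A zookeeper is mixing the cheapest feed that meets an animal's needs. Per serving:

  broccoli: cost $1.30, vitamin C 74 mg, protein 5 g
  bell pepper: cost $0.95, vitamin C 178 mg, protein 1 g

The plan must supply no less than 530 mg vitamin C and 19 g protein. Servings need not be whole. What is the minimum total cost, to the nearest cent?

With two linear requirements the optimum uses one or two foods; enumerate the corners.
broccoli only: max(530/74, 19/5) = 7.162 servings → $9.31.
bell pepper only: max(530/178, 19/1) = 19 servings → $18.05.
broccoli + bell pepper with both tight: 3.495 servings and 1.525 servings → $5.99.
So the least-cost plan costs $5.99.

$5.99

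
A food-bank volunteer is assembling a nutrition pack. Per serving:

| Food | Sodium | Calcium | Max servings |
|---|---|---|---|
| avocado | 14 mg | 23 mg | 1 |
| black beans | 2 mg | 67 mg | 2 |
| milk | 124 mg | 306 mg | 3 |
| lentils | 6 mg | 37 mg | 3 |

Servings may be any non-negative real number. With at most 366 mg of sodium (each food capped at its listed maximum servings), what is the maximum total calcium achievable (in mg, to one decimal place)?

Calcium per mg sodium: black beans 33.5, lentils 6.167, milk 2.468, avocado 1.643.
Take 2 servings of black beans: uses 4 mg sodium, +134.0 mg calcium (running total 134.0 mg).
Take 3 servings of lentils: uses 18 mg sodium, +111.0 mg calcium (running total 245.0 mg).
Take 2.774 servings of milk: uses 344 mg sodium, +848.9 mg calcium (running total 1093.9 mg).
Greedy by best ratio exhausts the sodium allowance optimally: 1093.9 mg.

1093.9 mg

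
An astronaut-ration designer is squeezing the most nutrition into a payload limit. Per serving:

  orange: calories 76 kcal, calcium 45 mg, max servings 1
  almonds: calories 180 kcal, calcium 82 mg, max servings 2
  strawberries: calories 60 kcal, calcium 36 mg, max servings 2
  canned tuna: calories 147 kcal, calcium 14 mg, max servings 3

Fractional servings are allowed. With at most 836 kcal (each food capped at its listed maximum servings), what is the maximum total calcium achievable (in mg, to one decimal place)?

Calcium per kcal: strawberries 0.6, orange 0.5921, almonds 0.4556, canned tuna 0.09524.
Take 2 servings of strawberries: uses 120 kcal, +72.0 mg calcium (running total 72.0 mg).
Take 1 serving of orange: uses 76 kcal, +45.0 mg calcium (running total 117.0 mg).
Take 2 servings of almonds: uses 360 kcal, +164.0 mg calcium (running total 281.0 mg).
Take 1.905 servings of canned tuna: uses 280 kcal, +26.7 mg calcium (running total 307.7 mg).
Filling greedily by calcium-per-kcal is optimal for one linear limit, giving 307.7 mg.

307.7 mg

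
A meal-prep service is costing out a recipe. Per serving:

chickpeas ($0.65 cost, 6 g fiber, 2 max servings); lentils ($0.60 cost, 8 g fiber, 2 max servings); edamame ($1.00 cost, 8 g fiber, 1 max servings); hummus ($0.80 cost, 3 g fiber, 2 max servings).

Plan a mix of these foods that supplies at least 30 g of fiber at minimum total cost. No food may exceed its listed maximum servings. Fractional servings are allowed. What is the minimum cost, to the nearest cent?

Cost per g of fiber: lentils $0.0750, chickpeas $0.1083, edamame $0.1250, hummus $0.2667.
Take 2 servings of lentils: +16.0 g fiber for $1.20 (total $1.20, still need 14.0 g).
Take 2 servings of chickpeas: +12.0 g fiber for $1.30 (total $2.50, still need 2.0 g).
Take 0.25 servings of edamame: +2.0 g fiber for $0.25 (total $2.75, still need 0.0 g).
Filling from the cheapest source first is optimal under one linear minimum: $2.75.

$2.75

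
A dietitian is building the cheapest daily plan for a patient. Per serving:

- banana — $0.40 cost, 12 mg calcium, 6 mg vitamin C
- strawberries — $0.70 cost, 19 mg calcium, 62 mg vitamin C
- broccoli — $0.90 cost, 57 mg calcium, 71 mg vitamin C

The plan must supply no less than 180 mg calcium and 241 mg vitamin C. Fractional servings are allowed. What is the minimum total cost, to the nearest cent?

The cheapest plan sits at a corner of the feasible region — with two constraints it uses at most two foods.
banana only: max(180/12, 241/6) = 40.17 servings → $16.07.
strawberries only: max(180/19, 241/62) = 9.474 servings → $6.63.
broccoli only: max(180/57, 241/71) = 3.394 servings → $3.05.
banana + strawberries with both tight: 10.45 servings and 2.876 servings → $6.19.
banana + broccoli: the both-tight solution has a negative serving — not a feasible corner.
strawberries + broccoli with both tight: 0.438 servings and 3.012 servings → $3.02.
The minimum over all feasible corners is $3.02.

$3.02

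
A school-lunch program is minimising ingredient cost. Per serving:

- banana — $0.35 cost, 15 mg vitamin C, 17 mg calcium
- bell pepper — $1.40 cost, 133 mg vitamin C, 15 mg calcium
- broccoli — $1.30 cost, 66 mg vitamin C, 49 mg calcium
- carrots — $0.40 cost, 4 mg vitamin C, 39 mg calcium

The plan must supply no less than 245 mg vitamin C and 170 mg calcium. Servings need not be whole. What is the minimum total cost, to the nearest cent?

$3.90

The cheapest plan sits at a corner of the feasible region — with two constraints it uses at most two foods.
banana only: max(245/15, 170/17) = 16.33 servings → $5.72.
bell pepper only: max(245/133, 170/15) = 11.33 servings → $15.87.
broccoli only: max(245/66, 170/49) = 3.712 servings → $4.83.
carrots only: max(245/4, 170/39) = 61.25 servings → $24.50.
banana + bell pepper with both tight: 9.3 servings and 0.7932 servings → $4.37.
banana + broccoli: intersection lies outside the first quadrant.
banana + carrots: the both-tight solution has a negative serving — not a feasible corner.
bell pepper + broccoli with both tight: 0.142 servings and 3.426 servings → $4.65.
bell pepper + carrots with both tight: 1.731 servings and 3.693 servings → $3.90.
broccoli + carrots: the both-tight solution has a negative serving — not a feasible corner.
Cheapest feasible corner: $3.90.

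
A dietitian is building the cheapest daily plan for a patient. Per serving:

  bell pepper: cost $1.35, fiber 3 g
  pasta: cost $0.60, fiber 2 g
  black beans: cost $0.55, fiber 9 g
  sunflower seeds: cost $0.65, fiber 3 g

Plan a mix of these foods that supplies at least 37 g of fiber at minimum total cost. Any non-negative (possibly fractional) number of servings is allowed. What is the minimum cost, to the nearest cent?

Cost per g of fiber: black beans $0.0611, sunflower seeds $0.2167, pasta $0.3000, bell pepper $0.4500.
With no serving limits, use only black beans: 37 g / 9 g = 4.111 servings × $0.55 = $2.26.

$2.26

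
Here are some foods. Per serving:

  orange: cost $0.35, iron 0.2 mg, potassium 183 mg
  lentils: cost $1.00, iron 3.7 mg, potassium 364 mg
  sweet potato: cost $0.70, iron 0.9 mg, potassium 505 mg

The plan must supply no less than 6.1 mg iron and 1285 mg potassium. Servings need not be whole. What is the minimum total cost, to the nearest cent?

This is a tiny linear program; its minimum lies at a vertex of the feasible set. List the vertices and price them.
orange only: max(6.1/0.2, 1285/183) = 30.5 servings → $10.68.
lentils only: max(6.1/3.7, 1285/364) = 3.53 servings → $3.53.
sweet potato only: max(6.1/0.9, 1285/505) = 6.778 servings → $4.74.
orange + lentils with both tight: 4.193 servings and 1.422 servings → $2.89.
orange + sweet potato with both targets exact would need a negative amount; discard.
lentils + sweet potato with both tight: 1.249 servings and 1.645 servings → $2.40.
So the least-cost plan costs $2.40.

$2.40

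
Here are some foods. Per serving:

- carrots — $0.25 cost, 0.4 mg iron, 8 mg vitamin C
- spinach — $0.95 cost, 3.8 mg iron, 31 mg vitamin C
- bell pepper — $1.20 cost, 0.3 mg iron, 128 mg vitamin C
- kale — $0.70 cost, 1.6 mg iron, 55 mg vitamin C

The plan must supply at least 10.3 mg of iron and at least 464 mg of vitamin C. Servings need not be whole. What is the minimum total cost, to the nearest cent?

$5.50

An LP optimum is at a vertex; with two nutrient constraints at most two foods are used. Check each candidate.
carrots only: max(10.3/0.4, 464/8) = 58 servings → $14.50.
spinach only: max(10.3/3.8, 464/31) = 14.97 servings → $14.22.
bell pepper only: max(10.3/0.3, 464/128) = 34.33 servings → $41.20.
kale only: max(10.3/1.6, 464/55) = 8.436 servings → $5.91.
carrots + spinach with both targets exact would need a negative amount; discard.
carrots + bell pepper with both tight: 24.16 servings and 2.115 servings → $8.58.
carrots + kale: the both-tight solution has a negative serving — not a feasible corner.
spinach + bell pepper with both tight: 2.472 servings and 3.026 servings → $5.98.
spinach + kale: intersection lies outside the first quadrant.
bell pepper + kale with both tight: 0.9341 servings and 6.262 servings → $5.50.
The minimum over all feasible corners is $5.50.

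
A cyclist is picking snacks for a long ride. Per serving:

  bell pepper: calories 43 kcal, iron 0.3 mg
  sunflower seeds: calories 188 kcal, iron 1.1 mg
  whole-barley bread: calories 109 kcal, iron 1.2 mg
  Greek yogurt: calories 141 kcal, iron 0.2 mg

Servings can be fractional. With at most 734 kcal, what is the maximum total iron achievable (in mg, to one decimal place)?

8.1 mg

Iron per kcal: whole-barley bread 0.01101, bell pepper 0.006977, sunflower seeds 0.005851, Greek yogurt 0.001418.
With no serving limits, spend the whole calories allowance on whole-barley bread: 734 kcal / 109 kcal × 1.2 mg = 8.1 mg.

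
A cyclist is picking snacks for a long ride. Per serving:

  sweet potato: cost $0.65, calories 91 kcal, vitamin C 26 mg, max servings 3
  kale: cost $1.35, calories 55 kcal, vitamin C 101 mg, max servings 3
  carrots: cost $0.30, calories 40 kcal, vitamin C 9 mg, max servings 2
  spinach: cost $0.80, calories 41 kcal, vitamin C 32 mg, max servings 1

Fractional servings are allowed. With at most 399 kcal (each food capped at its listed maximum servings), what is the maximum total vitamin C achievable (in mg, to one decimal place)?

390.1 mg

Vitamin C per kcal: kale 1.836, spinach 0.7805, sweet potato 0.2857, carrots 0.225.
Take 3 servings of kale: uses 165 kcal, +303.0 mg vitamin C (running total 303.0 mg).
Take 1 serving of spinach: uses 41 kcal, +32.0 mg vitamin C (running total 335.0 mg).
Take 2.121 servings of sweet potato: uses 193 kcal, +55.1 mg vitamin C (running total 390.1 mg).
Filling greedily by vitamin C-per-kcal is optimal for one linear limit, giving 390.1 mg.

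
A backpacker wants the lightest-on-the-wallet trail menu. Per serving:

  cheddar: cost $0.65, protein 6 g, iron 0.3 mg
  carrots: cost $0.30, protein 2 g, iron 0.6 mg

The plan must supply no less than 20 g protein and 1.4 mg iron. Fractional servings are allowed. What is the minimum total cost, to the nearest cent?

Minimising a linear cost over {protein ≥ 20, iron ≥ 1.4, servings ≥ 0} — the optimum is at a vertex, using one or two foods.
cheddar only: max(20/6, 1.4/0.3) = 4.667 servings → $3.03.
carrots only: max(20/2, 1.4/0.6) = 10 servings → $3.00.
cheddar + carrots with both tight: 3.067 servings and 0.8 servings → $2.23.
The minimum over all feasible corners is $2.23.

$2.23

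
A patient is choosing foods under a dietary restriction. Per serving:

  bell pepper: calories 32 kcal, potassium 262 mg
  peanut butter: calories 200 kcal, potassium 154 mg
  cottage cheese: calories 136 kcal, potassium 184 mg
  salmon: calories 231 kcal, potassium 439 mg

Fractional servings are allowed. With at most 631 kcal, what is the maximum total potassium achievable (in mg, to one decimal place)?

Potassium per kcal: bell pepper 8.188, salmon 1.9, cottage cheese 1.353, peanut butter 0.77.
With no serving limits, spend the whole calories allowance on bell pepper: 631 kcal / 32 kcal × 262 mg = 5166.3 mg.

5166.3 mg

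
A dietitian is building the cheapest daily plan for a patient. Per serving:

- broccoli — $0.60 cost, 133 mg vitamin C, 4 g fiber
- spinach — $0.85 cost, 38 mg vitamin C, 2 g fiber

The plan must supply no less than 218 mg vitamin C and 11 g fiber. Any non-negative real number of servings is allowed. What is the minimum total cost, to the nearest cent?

$1.65

With two linear requirements the optimum uses one or two foods; enumerate the corners.
broccoli only: max(218/133, 11/4) = 2.75 servings → $1.65.
spinach only: max(218/38, 11/2) = 5.737 servings → $4.88.
broccoli + spinach with both tight: 0.1579 servings and 5.184 servings → $4.50.
So the least-cost plan costs $1.65.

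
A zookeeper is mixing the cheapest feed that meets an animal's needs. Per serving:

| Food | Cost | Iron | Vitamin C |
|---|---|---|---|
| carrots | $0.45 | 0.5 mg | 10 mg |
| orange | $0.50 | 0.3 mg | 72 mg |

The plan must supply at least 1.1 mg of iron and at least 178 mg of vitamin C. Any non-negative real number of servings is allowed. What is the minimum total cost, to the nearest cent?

This is a tiny linear program; its minimum lies at a vertex of the feasible set. List the vertices and price them.
carrots only: max(1.1/0.5, 178/10) = 17.8 servings → $8.01.
orange only: max(1.1/0.3, 178/72) = 3.667 servings → $1.83.
carrots + orange with both tight: 0.7818 servings and 2.364 servings → $1.53.
The minimum over all feasible corners is $1.53.

$1.53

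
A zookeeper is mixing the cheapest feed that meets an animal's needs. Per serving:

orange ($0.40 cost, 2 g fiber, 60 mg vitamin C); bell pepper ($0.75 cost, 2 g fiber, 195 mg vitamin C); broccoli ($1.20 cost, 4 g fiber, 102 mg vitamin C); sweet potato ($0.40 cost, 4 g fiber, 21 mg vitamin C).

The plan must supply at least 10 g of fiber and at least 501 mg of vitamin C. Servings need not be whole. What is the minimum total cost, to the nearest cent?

$2.34

Check every corner: each single food scaled to meet both minima, and each pair solved so both constraints bind.
orange only: max(10/2, 501/60) = 8.35 servings → $3.34.
bell pepper only: max(10/2, 501/195) = 5 servings → $3.75.
broccoli only: max(10/4, 501/102) = 4.912 servings → $5.89.
sweet potato only: max(10/4, 501/21) = 23.86 servings → $9.54.
orange + bell pepper with both tight: 3.511 servings and 1.489 servings → $2.52.
orange + broccoli: the both-tight solution has a negative serving — not a feasible corner.
orange + sweet potato: intersection lies outside the first quadrant.
bell pepper + broccoli with both tight: 1.708 servings and 1.646 servings → $3.26.
bell pepper + sweet potato with both tight: 2.431 servings and 1.285 servings → $2.34.
broccoli + sweet potato: the both-tight solution has a negative serving — not a feasible corner.
So the least-cost plan costs $2.34.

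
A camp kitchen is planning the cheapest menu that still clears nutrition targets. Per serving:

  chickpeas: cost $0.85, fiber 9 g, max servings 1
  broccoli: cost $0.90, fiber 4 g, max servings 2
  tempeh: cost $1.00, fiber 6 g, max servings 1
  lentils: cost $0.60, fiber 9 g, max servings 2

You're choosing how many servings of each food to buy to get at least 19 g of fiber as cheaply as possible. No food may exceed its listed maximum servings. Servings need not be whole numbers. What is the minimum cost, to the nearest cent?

Cost per g of fiber: lentils $0.0667, chickpeas $0.0944, tempeh $0.1667, broccoli $0.2250.
Take 2 servings of lentils: +18.0 g fiber for $1.20 (total $1.20, still need 1.0 g).
Take 0.1111 servings of chickpeas: +1.0 g fiber for $0.09 (total $1.29, still need 0.0 g).
Filling from the cheapest source first is optimal under one linear minimum: $1.29.

$1.29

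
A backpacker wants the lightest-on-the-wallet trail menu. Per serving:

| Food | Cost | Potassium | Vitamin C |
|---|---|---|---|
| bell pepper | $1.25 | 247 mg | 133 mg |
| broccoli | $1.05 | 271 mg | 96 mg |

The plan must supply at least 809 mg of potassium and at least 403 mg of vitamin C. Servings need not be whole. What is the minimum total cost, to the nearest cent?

$3.88

At the optimum either one food covers both requirements or two foods hit both targets exactly; no other combination can be cheaper.
bell pepper only: max(809/247, 403/133) = 3.275 servings → $4.09.
broccoli only: max(809/271, 403/96) = 4.198 servings → $4.41.
bell pepper + broccoli with both tight: 2.559 servings and 0.6533 servings → $3.88.
The minimum over all feasible corners is $3.88.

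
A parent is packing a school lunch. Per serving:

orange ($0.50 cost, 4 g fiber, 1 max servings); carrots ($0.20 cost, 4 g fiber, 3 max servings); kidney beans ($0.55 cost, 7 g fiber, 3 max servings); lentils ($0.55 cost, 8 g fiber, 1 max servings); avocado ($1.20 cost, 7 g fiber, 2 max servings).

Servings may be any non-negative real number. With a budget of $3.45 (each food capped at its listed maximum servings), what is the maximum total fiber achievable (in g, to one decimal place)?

45.9 g

Fiber per dollar: carrots 20, lentils 14.55, kidney beans 12.73, orange 8, avocado 5.833.
Take 3 servings of carrots: spends $0.60, +12.0 g fiber (running total 12.0 g).
Take 1 serving of lentils: spends $0.55, +8.0 g fiber (running total 20.0 g).
Take 3 servings of kidney beans: spends $1.65, +21.0 g fiber (running total 41.0 g).
Take 1 serving of orange: spends $0.50, +4.0 g fiber (running total 45.0 g).
Take 0.125 servings of avocado: spends $0.15, +0.9 g fiber (running total 45.9 g).
Greedy by best ratio exhausts the cost allowance optimally: 45.9 g.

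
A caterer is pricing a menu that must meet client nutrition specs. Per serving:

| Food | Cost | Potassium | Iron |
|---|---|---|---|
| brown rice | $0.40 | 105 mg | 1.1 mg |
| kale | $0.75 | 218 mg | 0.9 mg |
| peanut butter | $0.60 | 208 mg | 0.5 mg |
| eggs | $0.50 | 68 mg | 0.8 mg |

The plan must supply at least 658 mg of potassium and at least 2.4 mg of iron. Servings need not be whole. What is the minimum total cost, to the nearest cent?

$1.99

This is a tiny linear program; its minimum lies at a vertex of the feasible set. List the vertices and price them.
brown rice only: max(658/105, 2.4/1.1) = 6.267 servings → $2.51.
kale only: max(658/218, 2.4/0.9) = 3.018 servings → $2.26.
peanut butter only: max(658/208, 2.4/0.5) = 4.8 servings → $2.88.
eggs only: max(658/68, 2.4/0.8) = 9.676 servings → $4.84.
brown rice + kale with both targets exact would need a negative amount; discard.
brown rice + peanut butter with both tight: 0.9654 servings and 2.676 servings → $1.99.
brown rice + eggs with both targets exact would need a negative amount; discard.
kale + peanut butter with both tight: 2.176 servings and 0.8824 servings → $2.16.
kale + eggs: intersection lies outside the first quadrant.
peanut butter + eggs with both tight: 2.743 servings and 1.285 servings → $2.29.
The minimum over all feasible corners is $1.99.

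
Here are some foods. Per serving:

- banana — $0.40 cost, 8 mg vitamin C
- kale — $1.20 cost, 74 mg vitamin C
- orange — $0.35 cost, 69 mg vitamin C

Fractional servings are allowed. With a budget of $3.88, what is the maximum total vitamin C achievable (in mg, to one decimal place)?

Vitamin C per dollar: orange 197.1, kale 61.67, banana 20.
With no serving limits, spend the whole cost allowance on orange: $3.88 / $0.35 × 69 mg = 764.9 mg.

764.9 mg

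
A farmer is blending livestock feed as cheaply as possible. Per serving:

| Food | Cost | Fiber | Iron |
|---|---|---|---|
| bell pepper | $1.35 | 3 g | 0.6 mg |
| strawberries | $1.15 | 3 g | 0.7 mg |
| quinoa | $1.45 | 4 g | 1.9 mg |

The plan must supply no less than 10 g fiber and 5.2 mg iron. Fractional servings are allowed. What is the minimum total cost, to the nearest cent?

For a min-cost LP with two ≥-constraints, a basic feasible solution has at most two positive variables.
bell pepper only: max(10/3, 5.2/0.6) = 8.667 servings → $11.70.
strawberries only: max(10/3, 5.2/0.7) = 7.429 servings → $8.54.
quinoa only: max(10/4, 5.2/1.9) = 2.737 servings → $3.97.
bell pepper + strawberries: the both-tight solution has a negative serving — not a feasible corner.
bell pepper + quinoa: the both-tight solution has a negative serving — not a feasible corner.
strawberries + quinoa: intersection lies outside the first quadrant.
Cheapest feasible corner: $3.97.

$3.97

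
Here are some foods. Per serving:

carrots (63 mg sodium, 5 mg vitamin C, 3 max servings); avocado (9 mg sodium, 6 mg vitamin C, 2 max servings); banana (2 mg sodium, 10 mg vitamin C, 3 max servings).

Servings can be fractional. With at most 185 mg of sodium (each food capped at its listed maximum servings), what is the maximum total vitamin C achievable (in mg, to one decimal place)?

Vitamin C per mg sodium: banana 5, avocado 0.6667, carrots 0.07937.
Take 3 servings of banana: uses 6 mg sodium, +30.0 mg vitamin C (running total 30.0 mg).
Take 2 servings of avocado: uses 18 mg sodium, +12.0 mg vitamin C (running total 42.0 mg).
Take 2.556 servings of carrots: uses 161 mg sodium, +12.8 mg vitamin C (running total 54.8 mg).
Greedy by best ratio exhausts the sodium allowance optimally: 54.8 mg.

54.8 mg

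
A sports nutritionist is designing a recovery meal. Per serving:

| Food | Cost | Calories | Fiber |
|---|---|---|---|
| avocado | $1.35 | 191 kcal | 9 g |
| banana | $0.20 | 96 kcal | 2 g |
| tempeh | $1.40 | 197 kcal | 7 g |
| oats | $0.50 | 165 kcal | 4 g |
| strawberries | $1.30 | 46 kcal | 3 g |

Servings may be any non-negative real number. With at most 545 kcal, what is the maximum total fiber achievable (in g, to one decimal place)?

Fiber per kcal: strawberries 0.06522, avocado 0.04712, tempeh 0.03553, oats 0.02424, banana 0.02083.
With no serving limits, spend the whole calories allowance on strawberries: 545 kcal / 46 kcal × 3 g = 35.5 g.

35.5 g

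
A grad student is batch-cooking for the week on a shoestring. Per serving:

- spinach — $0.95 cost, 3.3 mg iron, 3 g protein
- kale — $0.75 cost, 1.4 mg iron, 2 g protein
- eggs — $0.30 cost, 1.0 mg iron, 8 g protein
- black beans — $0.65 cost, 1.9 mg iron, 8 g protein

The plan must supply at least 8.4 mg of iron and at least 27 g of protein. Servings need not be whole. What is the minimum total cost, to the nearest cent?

For a min-cost LP with two ≥-constraints, a basic feasible solution has at most two positive variables.
spinach only: max(8.4/3.3, 27/3) = 9 servings → $8.55.
kale only: max(8.4/1.4, 27/2) = 13.5 servings → $10.12.
eggs only: max(8.4/1.0, 27/8) = 8.4 servings → $2.52.
black beans only: max(8.4/1.9, 27/8) = 4.421 servings → $2.87.
spinach + kale: intersection lies outside the first quadrant.
spinach + eggs with both tight: 1.718 servings and 2.731 servings → $2.45.
spinach + black beans with both tight: 0.7681 servings and 3.087 servings → $2.74.
kale + eggs with both tight: 4.37 servings and 2.283 servings → $3.96.
kale + black beans with both tight: 2.149 servings and 2.838 servings → $3.46.
eggs + black beans with both targets exact would need a negative amount; discard.
Cheapest feasible corner: $2.45.

$2.45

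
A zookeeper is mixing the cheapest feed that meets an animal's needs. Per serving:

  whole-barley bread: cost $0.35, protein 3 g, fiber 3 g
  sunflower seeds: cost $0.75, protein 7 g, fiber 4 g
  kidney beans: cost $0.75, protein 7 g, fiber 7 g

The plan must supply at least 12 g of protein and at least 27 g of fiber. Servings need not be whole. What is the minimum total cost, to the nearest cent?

With two linear requirements the optimum uses one or two foods; enumerate the corners.
whole-barley bread only: max(12/3, 27/3) = 9 servings → $3.15.
sunflower seeds only: max(12/7, 27/4) = 6.75 servings → $5.06.
kidney beans only: max(12/7, 27/7) = 3.857 servings → $2.89.
whole-barley bread + sunflower seeds: intersection lies outside the first quadrant.
whole-barley bread + kidney beans (both tight): parallel constraints — no distinct corner.
sunflower seeds + kidney beans: the both-tight solution has a negative serving — not a feasible corner.
Cheapest feasible corner: $2.89.

$2.89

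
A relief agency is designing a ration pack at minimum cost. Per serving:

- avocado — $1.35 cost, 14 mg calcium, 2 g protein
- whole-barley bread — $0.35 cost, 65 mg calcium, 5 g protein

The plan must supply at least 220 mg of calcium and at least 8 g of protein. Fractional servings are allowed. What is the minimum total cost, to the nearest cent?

$1.18

At the optimum either one food covers both requirements or two foods hit both targets exactly; no other combination can be cheaper.
avocado only: max(220/14, 8/2) = 15.71 servings → $21.21.
whole-barley bread only: max(220/65, 8/5) = 3.385 servings → $1.18.
avocado + whole-barley bread: intersection lies outside the first quadrant.
Cheapest feasible corner: $1.18.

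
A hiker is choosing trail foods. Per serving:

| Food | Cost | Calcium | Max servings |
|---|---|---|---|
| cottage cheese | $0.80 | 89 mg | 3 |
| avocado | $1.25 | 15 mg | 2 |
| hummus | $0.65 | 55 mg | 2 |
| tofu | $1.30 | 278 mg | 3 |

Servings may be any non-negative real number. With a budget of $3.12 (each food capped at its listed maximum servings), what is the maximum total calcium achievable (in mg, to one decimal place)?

667.2 mg

Calcium per dollar: tofu 213.8, cottage cheese 111.2, hummus 84.62, avocado 12.
Take 2.4 servings of tofu: spends $3.12, +667.2 mg calcium (running total 667.2 mg).
Filling greedily by calcium-per-dollar is optimal for one linear limit, giving 667.2 mg.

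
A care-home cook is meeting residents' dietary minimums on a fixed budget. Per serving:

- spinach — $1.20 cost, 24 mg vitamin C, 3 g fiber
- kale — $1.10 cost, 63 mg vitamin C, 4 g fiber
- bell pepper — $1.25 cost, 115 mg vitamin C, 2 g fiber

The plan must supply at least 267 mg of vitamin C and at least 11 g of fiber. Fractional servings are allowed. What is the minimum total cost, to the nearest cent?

Compare the cost at each extreme point of the feasible region.
spinach only: max(267/24, 11/3) = 11.12 servings → $13.35.
kale only: max(267/63, 11/4) = 4.238 servings → $4.66.
bell pepper only: max(267/115, 11/2) = 5.5 servings → $6.88.
spinach + kale with both targets exact would need a negative amount; discard.
spinach + bell pepper with both tight: 2.461 servings and 1.808 servings → $5.21.
kale + bell pepper with both tight: 2.189 servings and 1.123 servings → $3.81.
Cheapest feasible corner: $3.81.

$3.81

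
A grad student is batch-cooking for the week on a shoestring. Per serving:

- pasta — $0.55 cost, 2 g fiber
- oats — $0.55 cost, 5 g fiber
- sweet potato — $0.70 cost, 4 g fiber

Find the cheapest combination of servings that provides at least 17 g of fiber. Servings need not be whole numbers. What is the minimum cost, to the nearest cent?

$1.87

Cost per g of fiber: oats $0.1100, sweet potato $0.1750, pasta $0.2750.
With no serving limits, use only oats: 17 g / 5 g = 3.4 servings × $0.55 = $1.87.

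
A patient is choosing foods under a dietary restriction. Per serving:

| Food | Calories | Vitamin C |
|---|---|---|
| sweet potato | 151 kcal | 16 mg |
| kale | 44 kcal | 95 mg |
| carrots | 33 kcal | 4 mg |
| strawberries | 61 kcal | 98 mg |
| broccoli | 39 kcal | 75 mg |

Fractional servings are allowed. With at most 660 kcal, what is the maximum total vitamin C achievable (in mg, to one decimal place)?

1425.0 mg

Vitamin C per kcal: kale 2.159, broccoli 1.923, strawberries 1.607, carrots 0.1212, sweet potato 0.106.
With no serving limits, spend the whole calories allowance on kale: 660 kcal / 44 kcal × 95 mg = 1425.0 mg.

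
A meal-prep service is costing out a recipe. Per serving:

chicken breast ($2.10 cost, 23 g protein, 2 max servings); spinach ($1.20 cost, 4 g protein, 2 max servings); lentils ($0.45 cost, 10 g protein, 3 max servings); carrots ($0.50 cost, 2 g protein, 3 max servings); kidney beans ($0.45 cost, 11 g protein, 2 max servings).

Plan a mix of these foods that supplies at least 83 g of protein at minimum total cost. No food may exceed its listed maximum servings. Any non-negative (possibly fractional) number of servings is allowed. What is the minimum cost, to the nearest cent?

$5.08

Cost per g of protein: kidney beans $0.0409, lentils $0.0450, chicken breast $0.0913, carrots $0.2500, spinach $0.3000.
Take 2 servings of kidney beans: +22.0 g protein for $0.90 (total $0.90, still need 61.0 g).
Take 3 servings of lentils: +30.0 g protein for $1.35 (total $2.25, still need 31.0 g).
Take 1.348 servings of chicken breast: +31.0 g protein for $2.83 (total $5.08, still need 0.0 g).
Filling from the cheapest source first is optimal under one linear minimum: $5.08.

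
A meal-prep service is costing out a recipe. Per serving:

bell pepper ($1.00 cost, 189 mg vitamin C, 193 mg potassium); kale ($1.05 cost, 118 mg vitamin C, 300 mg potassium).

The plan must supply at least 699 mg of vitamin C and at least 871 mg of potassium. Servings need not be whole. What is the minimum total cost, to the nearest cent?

Compare the cost at each extreme point of the feasible region.
bell pepper only: max(699/189, 871/193) = 4.513 servings → $4.51.
kale only: max(699/118, 871/300) = 5.924 servings → $6.22.
bell pepper + kale with both tight: 3.152 servings and 0.8758 servings → $4.07.
Cheapest feasible corner: $4.07.

$4.07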